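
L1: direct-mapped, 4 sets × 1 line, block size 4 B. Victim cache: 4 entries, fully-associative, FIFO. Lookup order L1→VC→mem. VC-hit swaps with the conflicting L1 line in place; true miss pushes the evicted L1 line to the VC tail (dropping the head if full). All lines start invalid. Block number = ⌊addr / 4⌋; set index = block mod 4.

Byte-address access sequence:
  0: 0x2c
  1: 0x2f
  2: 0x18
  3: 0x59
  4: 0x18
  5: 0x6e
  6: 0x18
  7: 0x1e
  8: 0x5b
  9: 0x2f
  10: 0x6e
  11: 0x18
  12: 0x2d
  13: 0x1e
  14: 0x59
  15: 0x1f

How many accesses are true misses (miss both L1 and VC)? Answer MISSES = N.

MISSES = 5

#0 0x2c→b11/s3 MISS; vc=[]
#1 0x2f→b11/s3 L1-HIT; vc=[]
#2 0x18→b6/s2 MISS; vc=[]
#3 0x59→b22/s2 MISS; vc=[6]
#4 0x18→b6/s2 VC-HIT; vc=[22]
#5 0x6e→b27/s3 MISS; vc=[22,11]
#6 0x18→b6/s2 L1-HIT; vc=[22,11]
#7 0x1e→b7/s3 MISS; vc=[22,11,27]
#8 0x5b→b22/s2 VC-HIT; vc=[6,11,27]
#9 0x2f→b11/s3 VC-HIT; vc=[6,7,27]
#10 0x6e→b27/s3 VC-HIT; vc=[6,7,11]
#11 0x18→b6/s2 VC-HIT; vc=[22,7,11]
#12 0x2d→b11/s3 VC-HIT; vc=[22,7,27]
#13 0x1e→b7/s3 VC-HIT; vc=[22,11,27]
#14 0x59→b22/s2 VC-HIT; vc=[6,11,27]
#15 0x1f→b7/s3 L1-HIT; vc=[6,11,27]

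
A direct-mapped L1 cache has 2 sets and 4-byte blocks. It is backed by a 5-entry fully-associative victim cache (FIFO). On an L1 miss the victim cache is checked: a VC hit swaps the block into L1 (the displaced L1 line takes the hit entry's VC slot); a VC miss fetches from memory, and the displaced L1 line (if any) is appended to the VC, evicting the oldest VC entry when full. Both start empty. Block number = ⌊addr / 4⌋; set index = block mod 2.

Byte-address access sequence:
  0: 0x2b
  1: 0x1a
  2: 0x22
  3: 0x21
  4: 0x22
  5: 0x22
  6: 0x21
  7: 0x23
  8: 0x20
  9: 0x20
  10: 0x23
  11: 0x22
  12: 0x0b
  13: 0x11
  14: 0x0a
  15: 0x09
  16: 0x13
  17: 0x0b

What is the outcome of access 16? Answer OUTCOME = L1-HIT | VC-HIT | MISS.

0: 0x2b (blk 10, set 0) → MISS  vc=[]
1: 0x1a (blk 6, set 0) → MISS  vc=[10]
2: 0x22 (blk 8, set 0) → MISS  vc=[10, 6]
3: 0x21 (blk 8, set 0) → L1-HIT  vc=[10, 6]
4: 0x22 (blk 8, set 0) → L1-HIT  vc=[10, 6]
5: 0x22 (blk 8, set 0) → L1-HIT  vc=[10, 6]
6: 0x21 (blk 8, set 0) → L1-HIT  vc=[10, 6]
7: 0x23 (blk 8, set 0) → L1-HIT  vc=[10, 6]
8: 0x20 (blk 8, set 0) → L1-HIT  vc=[10, 6]
9: 0x20 (blk 8, set 0) → L1-HIT  vc=[10, 6]
10: 0x23 (blk 8, set 0) → L1-HIT  vc=[10, 6]
11: 0x22 (blk 8, set 0) → L1-HIT  vc=[10, 6]
12: 0xb (blk 2, set 0) → MISS  vc=[10, 6, 8]
13: 0x11 (blk 4, set 0) → MISS  vc=[10, 6, 8, 2]
14: 0xa (blk 2, set 0) → VC-HIT  vc=[10, 6, 8, 4]
15: 0x9 (blk 2, set 0) → L1-HIT  vc=[10, 6, 8, 4]
16: 0x13 (blk 4, set 0) → VC-HIT  vc=[10, 6, 8, 2]
17: 0xb (blk 2, set 0) → VC-HIT  vc=[10, 6, 8, 4]

OUTCOME = VC-HIT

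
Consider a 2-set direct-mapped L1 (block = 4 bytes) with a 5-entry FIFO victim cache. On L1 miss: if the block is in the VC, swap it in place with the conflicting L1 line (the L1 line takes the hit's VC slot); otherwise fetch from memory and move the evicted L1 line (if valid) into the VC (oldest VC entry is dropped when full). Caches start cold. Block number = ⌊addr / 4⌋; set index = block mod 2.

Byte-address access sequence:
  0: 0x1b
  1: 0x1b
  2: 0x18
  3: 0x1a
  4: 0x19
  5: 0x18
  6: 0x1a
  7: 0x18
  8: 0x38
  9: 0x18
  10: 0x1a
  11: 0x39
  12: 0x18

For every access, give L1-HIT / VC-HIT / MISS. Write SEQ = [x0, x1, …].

SEQ = [MISS, L1-HIT, L1-HIT, L1-HIT, L1-HIT, L1-HIT, L1-HIT, L1-HIT, MISS, VC-HIT, L1-HIT, VC-HIT, VC-HIT]

#0 0x1b→b6/s0 MISS; vc=[]
#1 0x1b→b6/s0 L1-HIT; vc=[]
#2 0x18→b6/s0 L1-HIT; vc=[]
#3 0x1a→b6/s0 L1-HIT; vc=[]
#4 0x19→b6/s0 L1-HIT; vc=[]
#5 0x18→b6/s0 L1-HIT; vc=[]
#6 0x1a→b6/s0 L1-HIT; vc=[]
#7 0x18→b6/s0 L1-HIT; vc=[]
#8 0x38→b14/s0 MISS; vc=[6]
#9 0x18→b6/s0 VC-HIT; vc=[14]
#10 0x1a→b6/s0 L1-HIT; vc=[14]
#11 0x39→b14/s0 VC-HIT; vc=[6]
#12 0x18→b6/s0 VC-HIT; vc=[14]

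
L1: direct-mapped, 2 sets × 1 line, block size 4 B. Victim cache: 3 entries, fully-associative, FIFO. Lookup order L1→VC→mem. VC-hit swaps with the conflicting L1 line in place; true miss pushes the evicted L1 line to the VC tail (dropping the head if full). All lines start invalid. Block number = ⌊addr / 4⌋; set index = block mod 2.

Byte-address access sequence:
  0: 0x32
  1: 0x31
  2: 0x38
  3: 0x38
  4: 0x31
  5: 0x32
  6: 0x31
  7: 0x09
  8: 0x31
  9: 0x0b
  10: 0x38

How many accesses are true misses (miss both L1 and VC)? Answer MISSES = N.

  [0] addr=0x32 blk=12 s=0: MISS | VC []
  [1] addr=0x31 blk=12 s=0: L1-HIT | VC []
  [2] addr=0x38 blk=14 s=0: MISS | VC [12]
  [3] addr=0x38 blk=14 s=0: L1-HIT | VC [12]
  [4] addr=0x31 blk=12 s=0: VC-HIT | VC [14]
  [5] addr=0x32 blk=12 s=0: L1-HIT | VC [14]
  [6] addr=0x31 blk=12 s=0: L1-HIT | VC [14]
  [7] addr=0x9 blk=2 s=0: MISS | VC [14, 12]
  [8] addr=0x31 blk=12 s=0: VC-HIT | VC [14, 2]
  [9] addr=0xb blk=2 s=0: VC-HIT | VC [14, 12]
  [10] addr=0x38 blk=14 s=0: VC-HIT | VC [2, 12]

MISSES = 3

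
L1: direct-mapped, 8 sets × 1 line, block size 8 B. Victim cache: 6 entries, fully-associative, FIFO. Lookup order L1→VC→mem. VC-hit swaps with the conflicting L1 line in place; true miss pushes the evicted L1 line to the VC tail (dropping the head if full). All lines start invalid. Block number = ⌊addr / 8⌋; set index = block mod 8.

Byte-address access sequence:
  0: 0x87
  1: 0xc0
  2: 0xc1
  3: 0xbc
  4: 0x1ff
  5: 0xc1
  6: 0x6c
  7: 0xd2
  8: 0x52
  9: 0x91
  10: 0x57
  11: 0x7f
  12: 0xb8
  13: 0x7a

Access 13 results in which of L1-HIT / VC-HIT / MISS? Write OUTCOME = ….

#0 0x87→b16/s0 MISS; vc=[]
#1 0xc0→b24/s0 MISS; vc=[16]
#2 0xc1→b24/s0 L1-HIT; vc=[16]
#3 0xbc→b23/s7 MISS; vc=[16]
#4 0x1ff→b63/s7 MISS; vc=[16,23]
#5 0xc1→b24/s0 L1-HIT; vc=[16,23]
#6 0x6c→b13/s5 MISS; vc=[16,23]
#7 0xd2→b26/s2 MISS; vc=[16,23]
#8 0x52→b10/s2 MISS; vc=[16,23,26]
#9 0x91→b18/s2 MISS; vc=[16,23,26,10]
#10 0x57→b10/s2 VC-HIT; vc=[16,23,26,18]
#11 0x7f→b15/s7 MISS; vc=[16,23,26,18,63]
#12 0xb8→b23/s7 VC-HIT; vc=[16,15,26,18,63]
#13 0x7a→b15/s7 VC-HIT; vc=[16,23,26,18,63]

OUTCOME = VC-HIT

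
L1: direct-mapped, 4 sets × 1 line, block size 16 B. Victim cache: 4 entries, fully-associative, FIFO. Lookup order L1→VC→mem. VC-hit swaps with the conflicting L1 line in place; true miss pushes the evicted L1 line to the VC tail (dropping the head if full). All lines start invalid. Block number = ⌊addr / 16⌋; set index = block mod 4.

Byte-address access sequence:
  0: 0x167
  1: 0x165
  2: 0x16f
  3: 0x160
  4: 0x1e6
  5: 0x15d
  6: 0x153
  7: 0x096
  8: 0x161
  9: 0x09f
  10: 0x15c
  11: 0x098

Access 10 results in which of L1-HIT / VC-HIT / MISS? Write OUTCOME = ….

#0 0x167→b22/s2 MISS; vc=[]
#1 0x165→b22/s2 L1-HIT; vc=[]
#2 0x16f→b22/s2 L1-HIT; vc=[]
#3 0x160→b22/s2 L1-HIT; vc=[]
#4 0x1e6→b30/s2 MISS; vc=[22]
#5 0x15d→b21/s1 MISS; vc=[22]
#6 0x153→b21/s1 L1-HIT; vc=[22]
#7 0x96→b9/s1 MISS; vc=[22,21]
#8 0x161→b22/s2 VC-HIT; vc=[30,21]
#9 0x9f→b9/s1 L1-HIT; vc=[30,21]
#10 0x15c→b21/s1 VC-HIT; vc=[30,9]
#11 0x98→b9/s1 VC-HIT; vc=[30,21]

OUTCOME = VC-HIT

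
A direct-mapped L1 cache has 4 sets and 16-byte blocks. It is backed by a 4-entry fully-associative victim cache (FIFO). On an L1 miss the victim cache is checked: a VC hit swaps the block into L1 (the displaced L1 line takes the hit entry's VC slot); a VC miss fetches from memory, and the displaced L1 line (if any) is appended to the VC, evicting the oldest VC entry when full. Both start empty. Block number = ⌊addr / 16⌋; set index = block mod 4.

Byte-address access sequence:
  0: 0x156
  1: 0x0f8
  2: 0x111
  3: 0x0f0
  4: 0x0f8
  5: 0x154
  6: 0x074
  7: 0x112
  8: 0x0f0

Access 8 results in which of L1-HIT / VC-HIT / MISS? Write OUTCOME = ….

  [0] addr=0x156 blk=21 s=1: MISS | VC []
  [1] addr=0xf8 blk=15 s=3: MISS | VC []
  [2] addr=0x111 blk=17 s=1: MISS | VC [21]
  [3] addr=0xf0 blk=15 s=3: L1-HIT | VC [21]
  [4] addr=0xf8 blk=15 s=3: L1-HIT | VC [21]
  [5] addr=0x154 blk=21 s=1: VC-HIT | VC [17]
  [6] addr=0x74 blk=7 s=3: MISS | VC [17, 15]
  [7] addr=0x112 blk=17 s=1: VC-HIT | VC [21, 15]
  [8] addr=0xf0 blk=15 s=3: VC-HIT | VC [21, 7]

OUTCOME = VC-HIT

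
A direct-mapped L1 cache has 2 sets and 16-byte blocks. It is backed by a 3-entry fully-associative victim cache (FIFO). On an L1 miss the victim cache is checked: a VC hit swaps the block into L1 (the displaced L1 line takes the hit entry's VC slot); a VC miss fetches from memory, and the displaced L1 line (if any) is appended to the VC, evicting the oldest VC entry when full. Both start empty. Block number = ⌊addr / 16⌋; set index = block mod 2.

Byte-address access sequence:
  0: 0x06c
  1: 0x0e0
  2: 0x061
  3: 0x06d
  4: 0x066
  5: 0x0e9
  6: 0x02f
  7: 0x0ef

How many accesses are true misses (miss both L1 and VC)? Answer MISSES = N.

MISSES = 3

0: 0x6c (blk 6, set 0) → MISS  vc=[]
1: 0xe0 (blk 14, set 0) → MISS  vc=[6]
2: 0x61 (blk 6, set 0) → VC-HIT  vc=[14]
3: 0x6d (blk 6, set 0) → L1-HIT  vc=[14]
4: 0x66 (blk 6, set 0) → L1-HIT  vc=[14]
5: 0xe9 (blk 14, set 0) → VC-HIT  vc=[6]
6: 0x2f (blk 2, set 0) → MISS  vc=[6, 14]
7: 0xef (blk 14, set 0) → VC-HIT  vc=[6, 2]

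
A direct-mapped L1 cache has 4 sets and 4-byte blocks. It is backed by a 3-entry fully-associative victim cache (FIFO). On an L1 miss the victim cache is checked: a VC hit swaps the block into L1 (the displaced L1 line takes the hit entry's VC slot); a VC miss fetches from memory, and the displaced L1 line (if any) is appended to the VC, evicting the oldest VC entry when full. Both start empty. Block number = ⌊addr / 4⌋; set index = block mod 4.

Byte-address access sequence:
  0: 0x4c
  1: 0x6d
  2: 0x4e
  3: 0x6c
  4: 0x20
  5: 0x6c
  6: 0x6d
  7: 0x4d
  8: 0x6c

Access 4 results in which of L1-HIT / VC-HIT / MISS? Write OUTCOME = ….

  [0] addr=0x4c blk=19 s=3: MISS | VC []
  [1] addr=0x6d blk=27 s=3: MISS | VC [19]
  [2] addr=0x4e blk=19 s=3: VC-HIT | VC [27]
  [3] addr=0x6c blk=27 s=3: VC-HIT | VC [19]
  [4] addr=0x20 blk=8 s=0: MISS | VC [19]
  [5] addr=0x6c blk=27 s=3: L1-HIT | VC [19]
  [6] addr=0x6d blk=27 s=3: L1-HIT | VC [19]
  [7] addr=0x4d blk=19 s=3: VC-HIT | VC [27]
  [8] addr=0x6c blk=27 s=3: VC-HIT | VC [19]

OUTCOME = MISS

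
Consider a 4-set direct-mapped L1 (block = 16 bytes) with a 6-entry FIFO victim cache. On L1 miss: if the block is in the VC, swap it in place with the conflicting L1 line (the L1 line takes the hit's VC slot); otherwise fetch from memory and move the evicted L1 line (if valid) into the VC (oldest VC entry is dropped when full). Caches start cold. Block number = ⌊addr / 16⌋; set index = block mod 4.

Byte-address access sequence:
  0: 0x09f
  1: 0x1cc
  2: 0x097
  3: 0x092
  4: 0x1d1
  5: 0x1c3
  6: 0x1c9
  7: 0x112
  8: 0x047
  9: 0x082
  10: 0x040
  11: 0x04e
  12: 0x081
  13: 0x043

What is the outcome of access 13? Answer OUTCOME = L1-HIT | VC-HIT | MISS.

0: 0x9f (blk 9, set 1) → MISS  vc=[]
1: 0x1cc (blk 28, set 0) → MISS  vc=[]
2: 0x97 (blk 9, set 1) → L1-HIT  vc=[]
3: 0x92 (blk 9, set 1) → L1-HIT  vc=[]
4: 0x1d1 (blk 29, set 1) → MISS  vc=[9]
5: 0x1c3 (blk 28, set 0) → L1-HIT  vc=[9]
6: 0x1c9 (blk 28, set 0) → L1-HIT  vc=[9]
7: 0x112 (blk 17, set 1) → MISS  vc=[9, 29]
8: 0x47 (blk 4, set 0) → MISS  vc=[9, 29, 28]
9: 0x82 (blk 8, set 0) → MISS  vc=[9, 29, 28, 4]
10: 0x40 (blk 4, set 0) → VC-HIT  vc=[9, 29, 28, 8]
11: 0x4e (blk 4, set 0) → L1-HIT  vc=[9, 29, 28, 8]
12: 0x81 (blk 8, set 0) → VC-HIT  vc=[9, 29, 28, 4]
13: 0x43 (blk 4, set 0) → VC-HIT  vc=[9, 29, 28, 8]

OUTCOME = VC-HIT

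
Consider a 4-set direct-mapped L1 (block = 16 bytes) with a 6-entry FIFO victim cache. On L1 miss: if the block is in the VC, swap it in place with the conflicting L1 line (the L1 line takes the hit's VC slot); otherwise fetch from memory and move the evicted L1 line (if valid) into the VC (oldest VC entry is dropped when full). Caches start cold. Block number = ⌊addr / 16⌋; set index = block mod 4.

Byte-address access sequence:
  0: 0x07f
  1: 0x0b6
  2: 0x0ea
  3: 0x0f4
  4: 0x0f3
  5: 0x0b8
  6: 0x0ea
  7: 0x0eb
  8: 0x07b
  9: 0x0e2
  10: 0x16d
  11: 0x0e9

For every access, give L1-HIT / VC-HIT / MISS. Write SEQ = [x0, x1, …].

SEQ = [MISS, MISS, MISS, MISS, L1-HIT, VC-HIT, L1-HIT, L1-HIT, VC-HIT, L1-HIT, MISS, VC-HIT]

0: 0x7f (blk 7, set 3) → MISS  vc=[]
1: 0xb6 (blk 11, set 3) → MISS  vc=[7]
2: 0xea (blk 14, set 2) → MISS  vc=[7]
3: 0xf4 (blk 15, set 3) → MISS  vc=[7, 11]
4: 0xf3 (blk 15, set 3) → L1-HIT  vc=[7, 11]
5: 0xb8 (blk 11, set 3) → VC-HIT  vc=[7, 15]
6: 0xea (blk 14, set 2) → L1-HIT  vc=[7, 15]
7: 0xeb (blk 14, set 2) → L1-HIT  vc=[7, 15]
8: 0x7b (blk 7, set 3) → VC-HIT  vc=[11, 15]
9: 0xe2 (blk 14, set 2) → L1-HIT  vc=[11, 15]
10: 0x16d (blk 22, set 2) → MISS  vc=[11, 15, 14]
11: 0xe9 (blk 14, set 2) → VC-HIT  vc=[11, 15, 22]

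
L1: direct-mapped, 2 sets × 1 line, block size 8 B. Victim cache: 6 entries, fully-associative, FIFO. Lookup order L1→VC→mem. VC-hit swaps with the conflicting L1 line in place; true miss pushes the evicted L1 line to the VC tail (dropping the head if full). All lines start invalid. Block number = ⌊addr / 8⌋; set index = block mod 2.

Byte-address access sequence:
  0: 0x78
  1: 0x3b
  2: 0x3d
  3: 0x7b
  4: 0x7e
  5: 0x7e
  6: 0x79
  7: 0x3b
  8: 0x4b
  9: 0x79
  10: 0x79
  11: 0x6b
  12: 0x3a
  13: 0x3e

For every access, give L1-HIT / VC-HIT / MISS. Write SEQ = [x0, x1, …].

#0 0x78→b15/s1 MISS; vc=[]
#1 0x3b→b7/s1 MISS; vc=[15]
#2 0x3d→b7/s1 L1-HIT; vc=[15]
#3 0x7b→b15/s1 VC-HIT; vc=[7]
#4 0x7e→b15/s1 L1-HIT; vc=[7]
#5 0x7e→b15/s1 L1-HIT; vc=[7]
#6 0x79→b15/s1 L1-HIT; vc=[7]
#7 0x3b→b7/s1 VC-HIT; vc=[15]
#8 0x4b→b9/s1 MISS; vc=[15,7]
#9 0x79→b15/s1 VC-HIT; vc=[9,7]
#10 0x79→b15/s1 L1-HIT; vc=[9,7]
#11 0x6b→b13/s1 MISS; vc=[9,7,15]
#12 0x3a→b7/s1 VC-HIT; vc=[9,13,15]
#13 0x3e→b7/s1 L1-HIT; vc=[9,13,15]

SEQ = [MISS, MISS, L1-HIT, VC-HIT, L1-HIT, L1-HIT, L1-HIT, VC-HIT, MISS, VC-HIT, L1-HIT, MISS, VC-HIT, L1-HIT]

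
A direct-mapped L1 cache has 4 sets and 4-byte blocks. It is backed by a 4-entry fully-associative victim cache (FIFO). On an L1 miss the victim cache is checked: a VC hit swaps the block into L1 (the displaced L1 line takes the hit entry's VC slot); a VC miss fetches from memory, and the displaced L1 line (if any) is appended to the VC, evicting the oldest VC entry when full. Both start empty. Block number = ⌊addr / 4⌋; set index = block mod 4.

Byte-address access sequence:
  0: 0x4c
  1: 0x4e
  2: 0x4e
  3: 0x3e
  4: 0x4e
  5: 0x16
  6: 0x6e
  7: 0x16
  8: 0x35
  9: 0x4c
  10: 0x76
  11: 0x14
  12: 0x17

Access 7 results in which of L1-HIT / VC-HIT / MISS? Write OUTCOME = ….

#0 0x4c→b19/s3 MISS; vc=[]
#1 0x4e→b19/s3 L1-HIT; vc=[]
#2 0x4e→b19/s3 L1-HIT; vc=[]
#3 0x3e→b15/s3 MISS; vc=[19]
#4 0x4e→b19/s3 VC-HIT; vc=[15]
#5 0x16→b5/s1 MISS; vc=[15]
#6 0x6e→b27/s3 MISS; vc=[15,19]
#7 0x16→b5/s1 L1-HIT; vc=[15,19]
#8 0x35→b13/s1 MISS; vc=[15,19,5]
#9 0x4c→b19/s3 VC-HIT; vc=[15,27,5]
#10 0x76→b29/s1 MISS; vc=[15,27,5,13]
#11 0x14→b5/s1 VC-HIT; vc=[15,27,29,13]
#12 0x17→b5/s1 L1-HIT; vc=[15,27,29,13]

OUTCOME = L1-HIT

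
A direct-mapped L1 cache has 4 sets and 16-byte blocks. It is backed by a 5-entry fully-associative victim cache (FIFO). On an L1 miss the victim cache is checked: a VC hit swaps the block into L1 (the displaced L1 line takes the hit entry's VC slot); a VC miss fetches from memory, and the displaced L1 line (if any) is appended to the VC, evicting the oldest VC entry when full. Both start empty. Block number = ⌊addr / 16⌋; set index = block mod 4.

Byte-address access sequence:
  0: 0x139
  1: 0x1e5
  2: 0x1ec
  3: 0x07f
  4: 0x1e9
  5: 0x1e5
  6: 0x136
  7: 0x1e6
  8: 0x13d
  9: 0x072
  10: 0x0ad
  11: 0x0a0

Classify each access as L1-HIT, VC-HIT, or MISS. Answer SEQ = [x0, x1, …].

SEQ = [MISS, MISS, L1-HIT, MISS, L1-HIT, L1-HIT, VC-HIT, L1-HIT, L1-HIT, VC-HIT, MISS, L1-HIT]

  [0] addr=0x139 blk=19 s=3: MISS | VC []
  [1] addr=0x1e5 blk=30 s=2: MISS | VC []
  [2] addr=0x1ec blk=30 s=2: L1-HIT | VC []
  [3] addr=0x7f blk=7 s=3: MISS | VC [19]
  [4] addr=0x1e9 blk=30 s=2: L1-HIT | VC [19]
  [5] addr=0x1e5 blk=30 s=2: L1-HIT | VC [19]
  [6] addr=0x136 blk=19 s=3: VC-HIT | VC [7]
  [7] addr=0x1e6 blk=30 s=2: L1-HIT | VC [7]
  [8] addr=0x13d blk=19 s=3: L1-HIT | VC [7]
  [9] addr=0x72 blk=7 s=3: VC-HIT | VC [19]
  [10] addr=0xad blk=10 s=2: MISS | VC [19, 30]
  [11] addr=0xa0 blk=10 s=2: L1-HIT | VC [19, 30]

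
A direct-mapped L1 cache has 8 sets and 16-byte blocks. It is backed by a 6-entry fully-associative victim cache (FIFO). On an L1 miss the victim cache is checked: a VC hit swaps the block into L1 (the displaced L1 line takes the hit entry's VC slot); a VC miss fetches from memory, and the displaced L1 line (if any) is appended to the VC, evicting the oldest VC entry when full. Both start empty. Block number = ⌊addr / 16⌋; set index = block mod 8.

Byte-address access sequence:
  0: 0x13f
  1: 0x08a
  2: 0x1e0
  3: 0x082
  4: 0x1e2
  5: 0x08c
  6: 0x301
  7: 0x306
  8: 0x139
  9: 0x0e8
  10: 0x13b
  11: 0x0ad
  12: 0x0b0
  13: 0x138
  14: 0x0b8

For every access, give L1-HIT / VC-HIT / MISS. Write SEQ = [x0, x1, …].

#0 0x13f→b19/s3 MISS; vc=[]
#1 0x8a→b8/s0 MISS; vc=[]
#2 0x1e0→b30/s6 MISS; vc=[]
#3 0x82→b8/s0 L1-HIT; vc=[]
#4 0x1e2→b30/s6 L1-HIT; vc=[]
#5 0x8c→b8/s0 L1-HIT; vc=[]
#6 0x301→b48/s0 MISS; vc=[8]
#7 0x306→b48/s0 L1-HIT; vc=[8]
#8 0x139→b19/s3 L1-HIT; vc=[8]
#9 0xe8→b14/s6 MISS; vc=[8,30]
#10 0x13b→b19/s3 L1-HIT; vc=[8,30]
#11 0xad→b10/s2 MISS; vc=[8,30]
#12 0xb0→b11/s3 MISS; vc=[8,30,19]
#13 0x138→b19/s3 VC-HIT; vc=[8,30,11]
#14 0xb8→b11/s3 VC-HIT; vc=[8,30,19]

SEQ = [MISS, MISS, MISS, L1-HIT, L1-HIT, L1-HIT, MISS, L1-HIT, L1-HIT, MISS, L1-HIT, MISS, MISS, VC-HIT, VC-HIT]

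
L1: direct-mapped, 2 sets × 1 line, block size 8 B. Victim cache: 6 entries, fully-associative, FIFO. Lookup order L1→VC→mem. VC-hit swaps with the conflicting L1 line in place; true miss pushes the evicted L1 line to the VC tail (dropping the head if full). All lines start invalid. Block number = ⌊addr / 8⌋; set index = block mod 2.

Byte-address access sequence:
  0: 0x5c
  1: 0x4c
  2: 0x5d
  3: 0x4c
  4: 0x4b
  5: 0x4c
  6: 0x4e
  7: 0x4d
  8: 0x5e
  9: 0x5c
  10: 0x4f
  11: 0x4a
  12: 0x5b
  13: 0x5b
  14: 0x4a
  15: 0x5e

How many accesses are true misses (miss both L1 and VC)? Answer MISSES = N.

MISSES = 2

  [0] addr=0x5c blk=11 s=1: MISS | VC []
  [1] addr=0x4c blk=9 s=1: MISS | VC [11]
  [2] addr=0x5d blk=11 s=1: VC-HIT | VC [9]
  [3] addr=0x4c blk=9 s=1: VC-HIT | VC [11]
  [4] addr=0x4b blk=9 s=1: L1-HIT | VC [11]
  [5] addr=0x4c blk=9 s=1: L1-HIT | VC [11]
  [6] addr=0x4e blk=9 s=1: L1-HIT | VC [11]
  [7] addr=0x4d blk=9 s=1: L1-HIT | VC [11]
  [8] addr=0x5e blk=11 s=1: VC-HIT | VC [9]
  [9] addr=0x5c blk=11 s=1: L1-HIT | VC [9]
  [10] addr=0x4f blk=9 s=1: VC-HIT | VC [11]
  [11] addr=0x4a blk=9 s=1: L1-HIT | VC [11]
  [12] addr=0x5b blk=11 s=1: VC-HIT | VC [9]
  [13] addr=0x5b blk=11 s=1: L1-HIT | VC [9]
  [14] addr=0x4a blk=9 s=1: VC-HIT | VC [11]
  [15] addr=0x5e blk=11 s=1: VC-HIT | VC [9]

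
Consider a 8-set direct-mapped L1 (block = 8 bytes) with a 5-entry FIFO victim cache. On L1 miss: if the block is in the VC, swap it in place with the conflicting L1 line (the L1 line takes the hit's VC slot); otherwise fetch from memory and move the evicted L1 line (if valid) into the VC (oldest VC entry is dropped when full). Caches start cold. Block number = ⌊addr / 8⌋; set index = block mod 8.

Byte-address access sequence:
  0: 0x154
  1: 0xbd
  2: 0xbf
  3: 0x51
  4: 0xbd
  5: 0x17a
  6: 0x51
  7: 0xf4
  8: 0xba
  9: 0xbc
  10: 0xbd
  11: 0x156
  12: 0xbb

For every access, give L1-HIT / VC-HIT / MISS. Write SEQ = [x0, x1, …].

SEQ = [MISS, MISS, L1-HIT, MISS, L1-HIT, MISS, L1-HIT, MISS, VC-HIT, L1-HIT, L1-HIT, VC-HIT, L1-HIT]

0: 0x154 (blk 42, set 2) → MISS  vc=[]
1: 0xbd (blk 23, set 7) → MISS  vc=[]
2: 0xbf (blk 23, set 7) → L1-HIT  vc=[]
3: 0x51 (blk 10, set 2) → MISS  vc=[42]
4: 0xbd (blk 23, set 7) → L1-HIT  vc=[42]
5: 0x17a (blk 47, set 7) → MISS  vc=[42, 23]
6: 0x51 (blk 10, set 2) → L1-HIT  vc=[42, 23]
7: 0xf4 (blk 30, set 6) → MISS  vc=[42, 23]
8: 0xba (blk 23, set 7) → VC-HIT  vc=[42, 47]
9: 0xbc (blk 23, set 7) → L1-HIT  vc=[42, 47]
10: 0xbd (blk 23, set 7) → L1-HIT  vc=[42, 47]
11: 0x156 (blk 42, set 2) → VC-HIT  vc=[10, 47]
12: 0xbb (blk 23, set 7) → L1-HIT  vc=[10, 47]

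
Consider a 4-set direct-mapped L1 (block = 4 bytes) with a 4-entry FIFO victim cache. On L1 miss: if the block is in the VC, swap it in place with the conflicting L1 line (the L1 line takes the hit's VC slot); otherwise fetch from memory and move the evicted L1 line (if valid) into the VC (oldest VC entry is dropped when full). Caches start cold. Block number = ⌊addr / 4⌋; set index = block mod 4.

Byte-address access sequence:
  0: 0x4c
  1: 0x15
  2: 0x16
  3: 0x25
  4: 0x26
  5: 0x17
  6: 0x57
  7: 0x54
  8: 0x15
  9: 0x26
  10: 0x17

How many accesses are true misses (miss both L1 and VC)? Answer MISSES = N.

#0 0x4c→b19/s3 MISS; vc=[]
#1 0x15→b5/s1 MISS; vc=[]
#2 0x16→b5/s1 L1-HIT; vc=[]
#3 0x25→b9/s1 MISS; vc=[5]
#4 0x26→b9/s1 L1-HIT; vc=[5]
#5 0x17→b5/s1 VC-HIT; vc=[9]
#6 0x57→b21/s1 MISS; vc=[9,5]
#7 0x54→b21/s1 L1-HIT; vc=[9,5]
#8 0x15→b5/s1 VC-HIT; vc=[9,21]
#9 0x26→b9/s1 VC-HIT; vc=[5,21]
#10 0x17→b5/s1 VC-HIT; vc=[9,21]

MISSES = 4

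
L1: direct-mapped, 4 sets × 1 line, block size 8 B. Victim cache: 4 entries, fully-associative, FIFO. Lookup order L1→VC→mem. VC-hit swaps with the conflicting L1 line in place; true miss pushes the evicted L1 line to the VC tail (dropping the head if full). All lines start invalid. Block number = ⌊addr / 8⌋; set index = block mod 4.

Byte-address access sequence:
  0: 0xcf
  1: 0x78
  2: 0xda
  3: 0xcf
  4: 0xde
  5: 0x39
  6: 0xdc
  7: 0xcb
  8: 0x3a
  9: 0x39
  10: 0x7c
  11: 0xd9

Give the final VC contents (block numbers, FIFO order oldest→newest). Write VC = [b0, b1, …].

#0 0xcf→b25/s1 MISS; vc=[]
#1 0x78→b15/s3 MISS; vc=[]
#2 0xda→b27/s3 MISS; vc=[15]
#3 0xcf→b25/s1 L1-HIT; vc=[15]
#4 0xde→b27/s3 L1-HIT; vc=[15]
#5 0x39→b7/s3 MISS; vc=[15,27]
#6 0xdc→b27/s3 VC-HIT; vc=[15,7]
#7 0xcb→b25/s1 L1-HIT; vc=[15,7]
#8 0x3a→b7/s3 VC-HIT; vc=[15,27]
#9 0x39→b7/s3 L1-HIT; vc=[15,27]
#10 0x7c→b15/s3 VC-HIT; vc=[7,27]
#11 0xd9→b27/s3 VC-HIT; vc=[7,15]

VC = [7, 15]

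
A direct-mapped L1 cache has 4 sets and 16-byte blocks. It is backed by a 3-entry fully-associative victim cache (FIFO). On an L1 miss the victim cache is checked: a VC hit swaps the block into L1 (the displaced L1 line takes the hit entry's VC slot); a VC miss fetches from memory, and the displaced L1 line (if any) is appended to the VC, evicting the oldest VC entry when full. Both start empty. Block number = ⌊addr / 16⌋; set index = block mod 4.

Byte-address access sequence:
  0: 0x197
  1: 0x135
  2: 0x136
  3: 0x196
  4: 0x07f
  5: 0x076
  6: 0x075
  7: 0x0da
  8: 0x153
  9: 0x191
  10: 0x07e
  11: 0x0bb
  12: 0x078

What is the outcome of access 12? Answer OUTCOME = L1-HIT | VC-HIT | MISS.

OUTCOME = VC-HIT

  [0] addr=0x197 blk=25 s=1: MISS | VC []
  [1] addr=0x135 blk=19 s=3: MISS | VC []
  [2] addr=0x136 blk=19 s=3: L1-HIT | VC []
  [3] addr=0x196 blk=25 s=1: L1-HIT | VC []
  [4] addr=0x7f blk=7 s=3: MISS | VC [19]
  [5] addr=0x76 blk=7 s=3: L1-HIT | VC [19]
  [6] addr=0x75 blk=7 s=3: L1-HIT | VC [19]
  [7] addr=0xda blk=13 s=1: MISS | VC [19, 25]
  [8] addr=0x153 blk=21 s=1: MISS | VC [19, 25, 13]
  [9] addr=0x191 blk=25 s=1: VC-HIT | VC [19, 21, 13]
  [10] addr=0x7e blk=7 s=3: L1-HIT | VC [19, 21, 13]
  [11] addr=0xbb blk=11 s=3: MISS | VC [21, 13, 7]
  [12] addr=0x78 blk=7 s=3: VC-HIT | VC [21, 13, 11]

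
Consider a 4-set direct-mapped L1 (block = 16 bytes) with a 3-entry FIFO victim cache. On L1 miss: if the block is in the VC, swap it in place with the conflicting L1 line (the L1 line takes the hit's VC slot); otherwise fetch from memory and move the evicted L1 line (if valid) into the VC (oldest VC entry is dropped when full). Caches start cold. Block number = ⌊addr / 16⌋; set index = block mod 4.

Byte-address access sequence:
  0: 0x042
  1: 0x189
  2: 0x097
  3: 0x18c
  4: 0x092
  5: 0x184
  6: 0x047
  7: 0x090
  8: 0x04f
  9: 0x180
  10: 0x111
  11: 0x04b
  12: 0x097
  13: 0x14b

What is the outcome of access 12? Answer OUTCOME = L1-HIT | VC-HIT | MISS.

  [0] addr=0x42 blk=4 s=0: MISS | VC []
  [1] addr=0x189 blk=24 s=0: MISS | VC [4]
  [2] addr=0x97 blk=9 s=1: MISS | VC [4]
  [3] addr=0x18c blk=24 s=0: L1-HIT | VC [4]
  [4] addr=0x92 blk=9 s=1: L1-HIT | VC [4]
  [5] addr=0x184 blk=24 s=0: L1-HIT | VC [4]
  [6] addr=0x47 blk=4 s=0: VC-HIT | VC [24]
  [7] addr=0x90 blk=9 s=1: L1-HIT | VC [24]
  [8] addr=0x4f blk=4 s=0: L1-HIT | VC [24]
  [9] addr=0x180 blk=24 s=0: VC-HIT | VC [4]
  [10] addr=0x111 blk=17 s=1: MISS | VC [4, 9]
  [11] addr=0x4b blk=4 s=0: VC-HIT | VC [24, 9]
  [12] addr=0x97 blk=9 s=1: VC-HIT | VC [24, 17]
  [13] addr=0x14b blk=20 s=0: MISS | VC [24, 17, 4]

OUTCOME = VC-HIT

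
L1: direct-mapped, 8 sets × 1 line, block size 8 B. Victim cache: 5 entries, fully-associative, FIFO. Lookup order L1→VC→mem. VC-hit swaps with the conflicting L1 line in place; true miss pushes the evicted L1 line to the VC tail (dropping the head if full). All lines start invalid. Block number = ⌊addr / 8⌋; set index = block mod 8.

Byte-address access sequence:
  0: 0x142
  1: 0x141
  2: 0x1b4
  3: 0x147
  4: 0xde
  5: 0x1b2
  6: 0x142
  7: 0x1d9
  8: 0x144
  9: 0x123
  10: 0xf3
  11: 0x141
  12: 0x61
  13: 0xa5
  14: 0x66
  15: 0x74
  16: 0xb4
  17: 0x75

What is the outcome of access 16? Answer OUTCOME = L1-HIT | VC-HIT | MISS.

#0 0x142→b40/s0 MISS; vc=[]
#1 0x141→b40/s0 L1-HIT; vc=[]
#2 0x1b4→b54/s6 MISS; vc=[]
#3 0x147→b40/s0 L1-HIT; vc=[]
#4 0xde→b27/s3 MISS; vc=[]
#5 0x1b2→b54/s6 L1-HIT; vc=[]
#6 0x142→b40/s0 L1-HIT; vc=[]
#7 0x1d9→b59/s3 MISS; vc=[27]
#8 0x144→b40/s0 L1-HIT; vc=[27]
#9 0x123→b36/s4 MISS; vc=[27]
#10 0xf3→b30/s6 MISS; vc=[27,54]
#11 0x141→b40/s0 L1-HIT; vc=[27,54]
#12 0x61→b12/s4 MISS; vc=[27,54,36]
#13 0xa5→b20/s4 MISS; vc=[27,54,36,12]
#14 0x66→b12/s4 VC-HIT; vc=[27,54,36,20]
#15 0x74→b14/s6 MISS; vc=[27,54,36,20,30]
#16 0xb4→b22/s6 MISS; vc=[54,36,20,30,14]
#17 0x75→b14/s6 VC-HIT; vc=[54,36,20,30,22]

OUTCOME = MISS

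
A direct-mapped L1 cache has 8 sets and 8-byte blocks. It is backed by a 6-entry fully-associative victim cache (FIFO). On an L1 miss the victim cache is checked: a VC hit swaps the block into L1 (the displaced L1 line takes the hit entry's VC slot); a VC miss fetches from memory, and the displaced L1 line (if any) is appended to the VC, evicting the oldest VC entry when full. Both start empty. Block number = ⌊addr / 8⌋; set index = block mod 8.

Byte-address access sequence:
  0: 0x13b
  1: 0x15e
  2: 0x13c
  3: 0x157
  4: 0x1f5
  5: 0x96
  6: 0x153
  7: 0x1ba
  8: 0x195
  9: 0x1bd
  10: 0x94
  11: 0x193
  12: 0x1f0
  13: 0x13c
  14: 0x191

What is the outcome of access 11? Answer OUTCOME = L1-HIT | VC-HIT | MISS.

OUTCOME = VC-HIT

  [0] addr=0x13b blk=39 s=7: MISS | VC []
  [1] addr=0x15e blk=43 s=3: MISS | VC []
  [2] addr=0x13c blk=39 s=7: L1-HIT | VC []
  [3] addr=0x157 blk=42 s=2: MISS | VC []
  [4] addr=0x1f5 blk=62 s=6: MISS | VC []
  [5] addr=0x96 blk=18 s=2: MISS | VC [42]
  [6] addr=0x153 blk=42 s=2: VC-HIT | VC [18]
  [7] addr=0x1ba blk=55 s=7: MISS | VC [18, 39]
  [8] addr=0x195 blk=50 s=2: MISS | VC [18, 39, 42]
  [9] addr=0x1bd blk=55 s=7: L1-HIT | VC [18, 39, 42]
  [10] addr=0x94 blk=18 s=2: VC-HIT | VC [50, 39, 42]
  [11] addr=0x193 blk=50 s=2: VC-HIT | VC [18, 39, 42]
  [12] addr=0x1f0 blk=62 s=6: L1-HIT | VC [18, 39, 42]
  [13] addr=0x13c blk=39 s=7: VC-HIT | VC [18, 55, 42]
  [14] addr=0x191 blk=50 s=2: L1-HIT | VC [18, 55, 42]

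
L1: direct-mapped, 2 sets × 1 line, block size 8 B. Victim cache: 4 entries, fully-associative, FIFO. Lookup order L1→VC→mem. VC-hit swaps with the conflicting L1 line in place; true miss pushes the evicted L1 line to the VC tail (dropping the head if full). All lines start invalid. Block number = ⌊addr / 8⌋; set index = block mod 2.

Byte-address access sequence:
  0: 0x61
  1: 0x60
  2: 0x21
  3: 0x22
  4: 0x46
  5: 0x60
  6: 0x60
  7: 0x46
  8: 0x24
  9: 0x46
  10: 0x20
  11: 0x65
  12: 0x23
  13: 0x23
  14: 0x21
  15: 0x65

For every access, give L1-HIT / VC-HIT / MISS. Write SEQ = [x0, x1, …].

SEQ = [MISS, L1-HIT, MISS, L1-HIT, MISS, VC-HIT, L1-HIT, VC-HIT, VC-HIT, VC-HIT, VC-HIT, VC-HIT, VC-HIT, L1-HIT, L1-HIT, VC-HIT]

#0 0x61→b12/s0 MISS; vc=[]
#1 0x60→b12/s0 L1-HIT; vc=[]
#2 0x21→b4/s0 MISS; vc=[12]
#3 0x22→b4/s0 L1-HIT; vc=[12]
#4 0x46→b8/s0 MISS; vc=[12,4]
#5 0x60→b12/s0 VC-HIT; vc=[8,4]
#6 0x60→b12/s0 L1-HIT; vc=[8,4]
#7 0x46→b8/s0 VC-HIT; vc=[12,4]
#8 0x24→b4/s0 VC-HIT; vc=[12,8]
#9 0x46→b8/s0 VC-HIT; vc=[12,4]
#10 0x20→b4/s0 VC-HIT; vc=[12,8]
#11 0x65→b12/s0 VC-HIT; vc=[4,8]
#12 0x23→b4/s0 VC-HIT; vc=[12,8]
#13 0x23→b4/s0 L1-HIT; vc=[12,8]
#14 0x21→b4/s0 L1-HIT; vc=[12,8]
#15 0x65→b12/s0 VC-HIT; vc=[4,8]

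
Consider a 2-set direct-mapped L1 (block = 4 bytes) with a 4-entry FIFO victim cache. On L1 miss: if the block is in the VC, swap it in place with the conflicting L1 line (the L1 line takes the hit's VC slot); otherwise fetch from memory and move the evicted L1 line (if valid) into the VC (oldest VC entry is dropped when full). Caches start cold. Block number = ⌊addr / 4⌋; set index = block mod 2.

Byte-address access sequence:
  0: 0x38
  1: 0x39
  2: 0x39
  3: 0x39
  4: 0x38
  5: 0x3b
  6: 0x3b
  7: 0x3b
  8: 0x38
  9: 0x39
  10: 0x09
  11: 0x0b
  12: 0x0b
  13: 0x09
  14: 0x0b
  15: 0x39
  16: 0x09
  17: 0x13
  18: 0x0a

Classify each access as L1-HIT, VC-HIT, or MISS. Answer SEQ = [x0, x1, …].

SEQ = [MISS, L1-HIT, L1-HIT, L1-HIT, L1-HIT, L1-HIT, L1-HIT, L1-HIT, L1-HIT, L1-HIT, MISS, L1-HIT, L1-HIT, L1-HIT, L1-HIT, VC-HIT, VC-HIT, MISS, VC-HIT]

#0 0x38→b14/s0 MISS; vc=[]
#1 0x39→b14/s0 L1-HIT; vc=[]
#2 0x39→b14/s0 L1-HIT; vc=[]
#3 0x39→b14/s0 L1-HIT; vc=[]
#4 0x38→b14/s0 L1-HIT; vc=[]
#5 0x3b→b14/s0 L1-HIT; vc=[]
#6 0x3b→b14/s0 L1-HIT; vc=[]
#7 0x3b→b14/s0 L1-HIT; vc=[]
#8 0x38→b14/s0 L1-HIT; vc=[]
#9 0x39→b14/s0 L1-HIT; vc=[]
#10 0x9→b2/s0 MISS; vc=[14]
#11 0xb→b2/s0 L1-HIT; vc=[14]
#12 0xb→b2/s0 L1-HIT; vc=[14]
#13 0x9→b2/s0 L1-HIT; vc=[14]
#14 0xb→b2/s0 L1-HIT; vc=[14]
#15 0x39→b14/s0 VC-HIT; vc=[2]
#16 0x9→b2/s0 VC-HIT; vc=[14]
#17 0x13→b4/s0 MISS; vc=[14,2]
#18 0xa→b2/s0 VC-HIT; vc=[14,4]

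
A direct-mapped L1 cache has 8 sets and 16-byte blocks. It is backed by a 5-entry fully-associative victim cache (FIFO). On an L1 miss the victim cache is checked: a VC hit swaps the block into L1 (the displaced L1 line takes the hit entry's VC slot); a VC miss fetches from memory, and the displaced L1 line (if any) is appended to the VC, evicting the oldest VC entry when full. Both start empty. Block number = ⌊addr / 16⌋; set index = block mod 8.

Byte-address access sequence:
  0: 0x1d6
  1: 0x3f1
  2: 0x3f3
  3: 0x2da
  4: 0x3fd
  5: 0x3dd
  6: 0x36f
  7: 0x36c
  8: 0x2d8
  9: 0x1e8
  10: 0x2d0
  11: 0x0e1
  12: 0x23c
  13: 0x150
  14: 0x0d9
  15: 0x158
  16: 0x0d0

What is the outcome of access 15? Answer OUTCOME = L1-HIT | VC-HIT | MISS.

OUTCOME = VC-HIT

0: 0x1d6 (blk 29, set 5) → MISS  vc=[]
1: 0x3f1 (blk 63, set 7) → MISS  vc=[]
2: 0x3f3 (blk 63, set 7) → L1-HIT  vc=[]
3: 0x2da (blk 45, set 5) → MISS  vc=[29]
4: 0x3fd (blk 63, set 7) → L1-HIT  vc=[29]
5: 0x3dd (blk 61, set 5) → MISS  vc=[29, 45]
6: 0x36f (blk 54, set 6) → MISS  vc=[29, 45]
7: 0x36c (blk 54, set 6) → L1-HIT  vc=[29, 45]
8: 0x2d8 (blk 45, set 5) → VC-HIT  vc=[29, 61]
9: 0x1e8 (blk 30, set 6) → MISS  vc=[29, 61, 54]
10: 0x2d0 (blk 45, set 5) → L1-HIT  vc=[29, 61, 54]
11: 0xe1 (blk 14, set 6) → MISS  vc=[29, 61, 54, 30]
12: 0x23c (blk 35, set 3) → MISS  vc=[29, 61, 54, 30]
13: 0x150 (blk 21, set 5) → MISS  vc=[29, 61, 54, 30, 45]
14: 0xd9 (blk 13, set 5) → MISS  vc=[61, 54, 30, 45, 21]
15: 0x158 (blk 21, set 5) → VC-HIT  vc=[61, 54, 30, 45, 13]
16: 0xd0 (blk 13, set 5) → VC-HIT  vc=[61, 54, 30, 45, 21]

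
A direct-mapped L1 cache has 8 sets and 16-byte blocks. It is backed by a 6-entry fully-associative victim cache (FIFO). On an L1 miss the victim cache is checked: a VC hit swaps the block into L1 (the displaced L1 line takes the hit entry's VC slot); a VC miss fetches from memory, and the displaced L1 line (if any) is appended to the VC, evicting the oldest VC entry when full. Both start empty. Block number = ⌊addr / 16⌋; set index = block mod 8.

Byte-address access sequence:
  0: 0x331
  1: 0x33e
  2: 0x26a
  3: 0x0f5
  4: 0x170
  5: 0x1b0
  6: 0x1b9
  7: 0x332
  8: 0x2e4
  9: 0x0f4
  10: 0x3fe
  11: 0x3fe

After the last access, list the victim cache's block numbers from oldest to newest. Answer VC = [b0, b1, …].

  [0] addr=0x331 blk=51 s=3: MISS | VC []
  [1] addr=0x33e blk=51 s=3: L1-HIT | VC []
  [2] addr=0x26a blk=38 s=6: MISS | VC []
  [3] addr=0xf5 blk=15 s=7: MISS | VC []
  [4] addr=0x170 blk=23 s=7: MISS | VC [15]
  [5] addr=0x1b0 blk=27 s=3: MISS | VC [15, 51]
  [6] addr=0x1b9 blk=27 s=3: L1-HIT | VC [15, 51]
  [7] addr=0x332 blk=51 s=3: VC-HIT | VC [15, 27]
  [8] addr=0x2e4 blk=46 s=6: MISS | VC [15, 27, 38]
  [9] addr=0xf4 blk=15 s=7: VC-HIT | VC [23, 27, 38]
  [10] addr=0x3fe blk=63 s=7: MISS | VC [23, 27, 38, 15]
  [11] addr=0x3fe blk=63 s=7: L1-HIT | VC [23, 27, 38, 15]

VC = [23, 27, 38, 15]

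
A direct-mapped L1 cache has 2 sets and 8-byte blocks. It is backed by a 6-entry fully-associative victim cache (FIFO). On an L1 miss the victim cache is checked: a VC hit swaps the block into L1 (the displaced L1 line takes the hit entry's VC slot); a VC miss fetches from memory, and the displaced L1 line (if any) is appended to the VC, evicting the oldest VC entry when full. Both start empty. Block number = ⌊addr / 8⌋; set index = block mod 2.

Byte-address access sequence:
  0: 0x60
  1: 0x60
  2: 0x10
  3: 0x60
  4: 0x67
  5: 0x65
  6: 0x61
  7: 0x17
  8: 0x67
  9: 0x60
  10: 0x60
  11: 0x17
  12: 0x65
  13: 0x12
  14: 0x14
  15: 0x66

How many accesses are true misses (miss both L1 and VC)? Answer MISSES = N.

0: 0x60 (blk 12, set 0) → MISS  vc=[]
1: 0x60 (blk 12, set 0) → L1-HIT  vc=[]
2: 0x10 (blk 2, set 0) → MISS  vc=[12]
3: 0x60 (blk 12, set 0) → VC-HIT  vc=[2]
4: 0x67 (blk 12, set 0) → L1-HIT  vc=[2]
5: 0x65 (blk 12, set 0) → L1-HIT  vc=[2]
6: 0x61 (blk 12, set 0) → L1-HIT  vc=[2]
7: 0x17 (blk 2, set 0) → VC-HIT  vc=[12]
8: 0x67 (blk 12, set 0) → VC-HIT  vc=[2]
9: 0x60 (blk 12, set 0) → L1-HIT  vc=[2]
10: 0x60 (blk 12, set 0) → L1-HIT  vc=[2]
11: 0x17 (blk 2, set 0) → VC-HIT  vc=[12]
12: 0x65 (blk 12, set 0) → VC-HIT  vc=[2]
13: 0x12 (blk 2, set 0) → VC-HIT  vc=[12]
14: 0x14 (blk 2, set 0) → L1-HIT  vc=[12]
15: 0x66 (blk 12, set 0) → VC-HIT  vc=[2]

MISSES = 2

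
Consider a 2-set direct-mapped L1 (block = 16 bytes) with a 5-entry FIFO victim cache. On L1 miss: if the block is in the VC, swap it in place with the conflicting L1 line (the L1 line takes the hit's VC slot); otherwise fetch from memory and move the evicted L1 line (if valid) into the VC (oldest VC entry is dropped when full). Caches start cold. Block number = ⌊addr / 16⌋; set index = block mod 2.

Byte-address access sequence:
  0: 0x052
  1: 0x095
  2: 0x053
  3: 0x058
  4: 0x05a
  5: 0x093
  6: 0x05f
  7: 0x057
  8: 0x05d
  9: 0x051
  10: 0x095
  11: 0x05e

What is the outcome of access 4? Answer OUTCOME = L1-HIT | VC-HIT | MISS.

#0 0x52→b5/s1 MISS; vc=[]
#1 0x95→b9/s1 MISS; vc=[5]
#2 0x53→b5/s1 VC-HIT; vc=[9]
#3 0x58→b5/s1 L1-HIT; vc=[9]
#4 0x5a→b5/s1 L1-HIT; vc=[9]
#5 0x93→b9/s1 VC-HIT; vc=[5]
#6 0x5f→b5/s1 VC-HIT; vc=[9]
#7 0x57→b5/s1 L1-HIT; vc=[9]
#8 0x5d→b5/s1 L1-HIT; vc=[9]
#9 0x51→b5/s1 L1-HIT; vc=[9]
#10 0x95→b9/s1 VC-HIT; vc=[5]
#11 0x5e→b5/s1 VC-HIT; vc=[9]

OUTCOME = L1-HIT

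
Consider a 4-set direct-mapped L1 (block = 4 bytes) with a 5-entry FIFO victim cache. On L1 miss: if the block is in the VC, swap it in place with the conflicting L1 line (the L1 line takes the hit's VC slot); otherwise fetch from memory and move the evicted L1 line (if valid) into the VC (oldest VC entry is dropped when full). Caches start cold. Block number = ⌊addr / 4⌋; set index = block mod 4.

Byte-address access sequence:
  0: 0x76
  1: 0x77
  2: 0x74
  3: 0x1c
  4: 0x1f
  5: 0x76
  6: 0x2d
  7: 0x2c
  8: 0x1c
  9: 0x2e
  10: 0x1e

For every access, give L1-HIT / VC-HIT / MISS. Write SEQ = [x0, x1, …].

#0 0x76→b29/s1 MISS; vc=[]
#1 0x77→b29/s1 L1-HIT; vc=[]
#2 0x74→b29/s1 L1-HIT; vc=[]
#3 0x1c→b7/s3 MISS; vc=[]
#4 0x1f→b7/s3 L1-HIT; vc=[]
#5 0x76→b29/s1 L1-HIT; vc=[]
#6 0x2d→b11/s3 MISS; vc=[7]
#7 0x2c→b11/s3 L1-HIT; vc=[7]
#8 0x1c→b7/s3 VC-HIT; vc=[11]
#9 0x2e→b11/s3 VC-HIT; vc=[7]
#10 0x1e→b7/s3 VC-HIT; vc=[11]

SEQ = [MISS, L1-HIT, L1-HIT, MISS, L1-HIT, L1-HIT, MISS, L1-HIT, VC-HIT, VC-HIT, VC-HIT]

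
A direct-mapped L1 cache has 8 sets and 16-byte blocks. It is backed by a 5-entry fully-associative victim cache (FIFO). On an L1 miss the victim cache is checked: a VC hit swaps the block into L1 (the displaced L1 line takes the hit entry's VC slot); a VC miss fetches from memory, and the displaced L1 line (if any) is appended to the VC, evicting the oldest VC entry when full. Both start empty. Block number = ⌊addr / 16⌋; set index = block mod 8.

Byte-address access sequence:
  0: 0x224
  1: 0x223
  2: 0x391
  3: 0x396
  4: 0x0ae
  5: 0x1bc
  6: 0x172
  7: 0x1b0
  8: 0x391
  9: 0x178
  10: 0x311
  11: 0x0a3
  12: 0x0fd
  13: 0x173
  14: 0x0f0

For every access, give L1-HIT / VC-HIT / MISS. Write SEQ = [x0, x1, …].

SEQ = [MISS, L1-HIT, MISS, L1-HIT, MISS, MISS, MISS, L1-HIT, L1-HIT, L1-HIT, MISS, L1-HIT, MISS, VC-HIT, VC-HIT]

  [0] addr=0x224 blk=34 s=2: MISS | VC []
  [1] addr=0x223 blk=34 s=2: L1-HIT | VC []
  [2] addr=0x391 blk=57 s=1: MISS | VC []
  [3] addr=0x396 blk=57 s=1: L1-HIT | VC []
  [4] addr=0xae blk=10 s=2: MISS | VC [34]
  [5] addr=0x1bc blk=27 s=3: MISS | VC [34]
  [6] addr=0x172 blk=23 s=7: MISS | VC [34]
  [7] addr=0x1b0 blk=27 s=3: L1-HIT | VC [34]
  [8] addr=0x391 blk=57 s=1: L1-HIT | VC [34]
  [9] addr=0x178 blk=23 s=7: L1-HIT | VC [34]
  [10] addr=0x311 blk=49 s=1: MISS | VC [34, 57]
  [11] addr=0xa3 blk=10 s=2: L1-HIT | VC [34, 57]
  [12] addr=0xfd blk=15 s=7: MISS | VC [34, 57, 23]
  [13] addr=0x173 blk=23 s=7: VC-HIT | VC [34, 57, 15]
  [14] addr=0xf0 blk=15 s=7: VC-HIT | VC [34, 57, 23]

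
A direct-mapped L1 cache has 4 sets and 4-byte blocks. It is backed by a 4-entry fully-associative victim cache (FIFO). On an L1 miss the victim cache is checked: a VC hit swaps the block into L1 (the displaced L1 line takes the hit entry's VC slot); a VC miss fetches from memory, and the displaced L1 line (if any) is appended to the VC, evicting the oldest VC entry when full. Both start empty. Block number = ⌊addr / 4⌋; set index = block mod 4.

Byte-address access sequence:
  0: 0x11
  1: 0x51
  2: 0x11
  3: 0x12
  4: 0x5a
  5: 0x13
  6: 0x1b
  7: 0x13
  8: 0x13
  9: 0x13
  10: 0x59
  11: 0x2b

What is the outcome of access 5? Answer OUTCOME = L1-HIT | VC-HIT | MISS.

OUTCOME = L1-HIT

  [0] addr=0x11 blk=4 s=0: MISS | VC []
  [1] addr=0x51 blk=20 s=0: MISS | VC [4]
  [2] addr=0x11 blk=4 s=0: VC-HIT | VC [20]
  [3] addr=0x12 blk=4 s=0: L1-HIT | VC [20]
  [4] addr=0x5a blk=22 s=2: MISS | VC [20]
  [5] addr=0x13 blk=4 s=0: L1-HIT | VC [20]
  [6] addr=0x1b blk=6 s=2: MISS | VC [20, 22]
  [7] addr=0x13 blk=4 s=0: L1-HIT | VC [20, 22]
  [8] addr=0x13 blk=4 s=0: L1-HIT | VC [20, 22]
  [9] addr=0x13 blk=4 s=0: L1-HIT | VC [20, 22]
  [10] addr=0x59 blk=22 s=2: VC-HIT | VC [20, 6]
  [11] addr=0x2b blk=10 s=2: MISS | VC [20, 6, 22]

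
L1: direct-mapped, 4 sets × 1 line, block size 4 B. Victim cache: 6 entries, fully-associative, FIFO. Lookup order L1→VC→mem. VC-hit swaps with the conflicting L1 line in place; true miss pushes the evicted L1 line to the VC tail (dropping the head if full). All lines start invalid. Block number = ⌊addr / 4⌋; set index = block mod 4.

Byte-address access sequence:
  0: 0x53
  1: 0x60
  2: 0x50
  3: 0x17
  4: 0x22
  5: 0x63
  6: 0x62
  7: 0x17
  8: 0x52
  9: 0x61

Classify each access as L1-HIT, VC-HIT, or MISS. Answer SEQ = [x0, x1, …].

0: 0x53 (blk 20, set 0) → MISS  vc=[]
1: 0x60 (blk 24, set 0) → MISS  vc=[20]
2: 0x50 (blk 20, set 0) → VC-HIT  vc=[24]
3: 0x17 (blk 5, set 1) → MISS  vc=[24]
4: 0x22 (blk 8, set 0) → MISS  vc=[24, 20]
5: 0x63 (blk 24, set 0) → VC-HIT  vc=[8, 20]
6: 0x62 (blk 24, set 0) → L1-HIT  vc=[8, 20]
7: 0x17 (blk 5, set 1) → L1-HIT  vc=[8, 20]
8: 0x52 (blk 20, set 0) → VC-HIT  vc=[8, 24]
9: 0x61 (blk 24, set 0) → VC-HIT  vc=[8, 20]

SEQ = [MISS, MISS, VC-HIT, MISS, MISS, VC-HIT, L1-HIT, L1-HIT, VC-HIT, VC-HIT]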